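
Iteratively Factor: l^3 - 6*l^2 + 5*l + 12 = (l - 3)*(l^2 - 3*l - 4) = (l - 3)*(l + 1)*(l - 4)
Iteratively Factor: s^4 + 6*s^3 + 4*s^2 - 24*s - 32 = (s + 4)*(s^3 + 2*s^2 - 4*s - 8) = (s + 2)*(s + 4)*(s^2 - 4) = (s - 2)*(s + 2)*(s + 4)*(s + 2)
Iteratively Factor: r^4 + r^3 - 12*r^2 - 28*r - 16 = (r + 2)*(r^3 - r^2 - 10*r - 8) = (r + 2)^2*(r^2 - 3*r - 4) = (r - 4)*(r + 2)^2*(r + 1)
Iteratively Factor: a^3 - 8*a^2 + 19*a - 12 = (a - 4)*(a^2 - 4*a + 3) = (a - 4)*(a - 3)*(a - 1)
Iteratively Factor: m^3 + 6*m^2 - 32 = (m + 4)*(m^2 + 2*m - 8) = (m - 2)*(m + 4)*(m + 4)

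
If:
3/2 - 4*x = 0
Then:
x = 3/8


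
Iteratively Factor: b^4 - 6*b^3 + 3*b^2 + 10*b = (b + 1)*(b^3 - 7*b^2 + 10*b) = (b - 5)*(b + 1)*(b^2 - 2*b) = (b - 5)*(b - 2)*(b + 1)*(b)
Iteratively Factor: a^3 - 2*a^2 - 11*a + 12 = (a - 4)*(a^2 + 2*a - 3) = (a - 4)*(a - 1)*(a + 3)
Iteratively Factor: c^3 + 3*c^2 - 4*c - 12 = (c + 3)*(c^2 - 4) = (c + 2)*(c + 3)*(c - 2)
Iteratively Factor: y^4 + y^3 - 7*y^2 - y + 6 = (y - 1)*(y^3 + 2*y^2 - 5*y - 6) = (y - 1)*(y + 1)*(y^2 + y - 6) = (y - 1)*(y + 1)*(y + 3)*(y - 2)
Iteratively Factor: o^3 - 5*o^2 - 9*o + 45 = (o - 5)*(o^2 - 9) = (o - 5)*(o + 3)*(o - 3)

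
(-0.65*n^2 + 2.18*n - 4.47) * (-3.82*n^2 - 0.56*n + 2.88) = 2.483*n^4 - 7.9636*n^3 + 13.9826*n^2 + 8.7816*n - 12.8736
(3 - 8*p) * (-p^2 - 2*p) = 8*p^3 + 13*p^2 - 6*p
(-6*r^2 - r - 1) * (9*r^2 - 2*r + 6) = -54*r^4 + 3*r^3 - 43*r^2 - 4*r - 6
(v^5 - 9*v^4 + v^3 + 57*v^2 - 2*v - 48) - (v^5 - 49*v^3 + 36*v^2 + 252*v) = -9*v^4 + 50*v^3 + 21*v^2 - 254*v - 48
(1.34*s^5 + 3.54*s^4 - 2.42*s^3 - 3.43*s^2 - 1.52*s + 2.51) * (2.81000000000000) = 3.7654*s^5 + 9.9474*s^4 - 6.8002*s^3 - 9.6383*s^2 - 4.2712*s + 7.0531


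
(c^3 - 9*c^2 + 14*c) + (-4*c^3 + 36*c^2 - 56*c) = -3*c^3 + 27*c^2 - 42*c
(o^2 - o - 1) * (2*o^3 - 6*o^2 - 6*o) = 2*o^5 - 8*o^4 - 2*o^3 + 12*o^2 + 6*o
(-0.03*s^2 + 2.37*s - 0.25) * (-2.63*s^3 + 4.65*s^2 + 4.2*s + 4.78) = 0.0789*s^5 - 6.3726*s^4 + 11.552*s^3 + 8.6481*s^2 + 10.2786*s - 1.195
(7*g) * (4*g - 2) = 28*g^2 - 14*g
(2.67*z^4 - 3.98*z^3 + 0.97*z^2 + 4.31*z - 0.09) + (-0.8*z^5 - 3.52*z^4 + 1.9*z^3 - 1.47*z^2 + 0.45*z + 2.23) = -0.8*z^5 - 0.85*z^4 - 2.08*z^3 - 0.5*z^2 + 4.76*z + 2.14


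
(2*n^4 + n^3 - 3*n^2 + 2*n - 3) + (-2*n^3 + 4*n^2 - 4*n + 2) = 2*n^4 - n^3 + n^2 - 2*n - 1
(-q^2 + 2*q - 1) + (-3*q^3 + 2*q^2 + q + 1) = -3*q^3 + q^2 + 3*q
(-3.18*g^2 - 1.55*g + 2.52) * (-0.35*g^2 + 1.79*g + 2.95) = 1.113*g^4 - 5.1497*g^3 - 13.0375*g^2 - 0.061700000000001*g + 7.434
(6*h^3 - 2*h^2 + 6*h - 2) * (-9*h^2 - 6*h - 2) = -54*h^5 - 18*h^4 - 54*h^3 - 14*h^2 + 4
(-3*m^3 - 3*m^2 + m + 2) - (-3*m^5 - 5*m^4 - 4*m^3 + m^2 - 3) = 3*m^5 + 5*m^4 + m^3 - 4*m^2 + m + 5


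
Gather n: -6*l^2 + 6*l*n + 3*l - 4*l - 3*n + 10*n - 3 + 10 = -6*l^2 - l + n*(6*l + 7) + 7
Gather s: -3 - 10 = -13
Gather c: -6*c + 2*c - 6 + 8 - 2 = -4*c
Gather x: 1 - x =1 - x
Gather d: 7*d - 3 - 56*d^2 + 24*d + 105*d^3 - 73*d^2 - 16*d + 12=105*d^3 - 129*d^2 + 15*d + 9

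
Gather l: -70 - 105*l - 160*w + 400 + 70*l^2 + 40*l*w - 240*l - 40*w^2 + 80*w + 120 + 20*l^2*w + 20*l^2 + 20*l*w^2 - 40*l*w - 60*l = l^2*(20*w + 90) + l*(20*w^2 - 405) - 40*w^2 - 80*w + 450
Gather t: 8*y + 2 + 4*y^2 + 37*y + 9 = 4*y^2 + 45*y + 11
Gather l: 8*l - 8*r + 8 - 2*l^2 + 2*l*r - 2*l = -2*l^2 + l*(2*r + 6) - 8*r + 8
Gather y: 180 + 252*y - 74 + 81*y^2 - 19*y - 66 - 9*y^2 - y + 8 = 72*y^2 + 232*y + 48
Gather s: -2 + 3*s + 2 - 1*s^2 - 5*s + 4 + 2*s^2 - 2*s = s^2 - 4*s + 4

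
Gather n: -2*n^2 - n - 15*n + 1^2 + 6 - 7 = -2*n^2 - 16*n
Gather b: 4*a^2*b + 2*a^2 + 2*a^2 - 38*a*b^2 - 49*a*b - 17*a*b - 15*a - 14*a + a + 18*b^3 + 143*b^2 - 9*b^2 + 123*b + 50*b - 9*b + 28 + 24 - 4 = 4*a^2 - 28*a + 18*b^3 + b^2*(134 - 38*a) + b*(4*a^2 - 66*a + 164) + 48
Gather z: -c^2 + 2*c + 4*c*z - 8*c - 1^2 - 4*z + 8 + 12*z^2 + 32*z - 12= -c^2 - 6*c + 12*z^2 + z*(4*c + 28) - 5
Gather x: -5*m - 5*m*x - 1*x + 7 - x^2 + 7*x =-5*m - x^2 + x*(6 - 5*m) + 7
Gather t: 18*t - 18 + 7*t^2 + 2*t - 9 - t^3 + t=-t^3 + 7*t^2 + 21*t - 27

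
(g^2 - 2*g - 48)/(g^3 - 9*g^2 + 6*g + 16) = (g + 6)/(g^2 - g - 2)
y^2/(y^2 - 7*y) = y/(y - 7)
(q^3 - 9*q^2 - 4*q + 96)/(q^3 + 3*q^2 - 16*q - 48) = (q - 8)/(q + 4)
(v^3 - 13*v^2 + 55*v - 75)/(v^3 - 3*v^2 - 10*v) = (v^2 - 8*v + 15)/(v*(v + 2))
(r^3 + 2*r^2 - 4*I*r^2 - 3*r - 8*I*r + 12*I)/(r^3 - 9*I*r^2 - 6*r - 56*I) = (r^2 + 2*r - 3)/(r^2 - 5*I*r + 14)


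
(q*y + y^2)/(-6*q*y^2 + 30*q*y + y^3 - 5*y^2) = (q + y)/(-6*q*y + 30*q + y^2 - 5*y)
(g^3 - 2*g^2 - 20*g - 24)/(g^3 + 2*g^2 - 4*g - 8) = (g - 6)/(g - 2)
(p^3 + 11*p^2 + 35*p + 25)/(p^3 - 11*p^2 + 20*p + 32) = (p^2 + 10*p + 25)/(p^2 - 12*p + 32)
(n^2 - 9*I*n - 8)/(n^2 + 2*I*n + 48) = (n^2 - 9*I*n - 8)/(n^2 + 2*I*n + 48)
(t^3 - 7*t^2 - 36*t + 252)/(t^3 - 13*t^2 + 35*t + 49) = (t^2 - 36)/(t^2 - 6*t - 7)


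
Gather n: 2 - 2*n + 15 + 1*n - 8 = 9 - n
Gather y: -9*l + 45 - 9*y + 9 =-9*l - 9*y + 54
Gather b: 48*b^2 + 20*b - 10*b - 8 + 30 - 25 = 48*b^2 + 10*b - 3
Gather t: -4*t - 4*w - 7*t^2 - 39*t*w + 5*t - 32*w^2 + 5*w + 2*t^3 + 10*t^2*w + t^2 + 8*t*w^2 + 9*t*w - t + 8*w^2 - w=2*t^3 + t^2*(10*w - 6) + t*(8*w^2 - 30*w) - 24*w^2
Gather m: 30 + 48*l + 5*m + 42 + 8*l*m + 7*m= 48*l + m*(8*l + 12) + 72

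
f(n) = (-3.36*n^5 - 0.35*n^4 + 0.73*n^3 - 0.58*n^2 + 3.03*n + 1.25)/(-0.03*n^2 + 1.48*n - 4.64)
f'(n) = (0.06*n - 1.48)*(-3.36*n^5 - 0.35*n^4 + 0.73*n^3 - 0.58*n^2 + 3.03*n + 1.25)/(-0.03*n^2 + 1.48*n - 4.64)^2 + (-16.8*n^4 - 1.4*n^3 + 2.19*n^2 - 1.16*n + 3.03)/(-0.03*n^2 + 1.48*n - 4.64) = (0.3024*n^6 - 19.8702*n^5 + 76.3761*n^4 + 8.6568*n^3 - 10.9291*n^2 + 5.4574*n - 15.9092)/(0.0009*n^4 - 0.0888*n^3 + 2.4688*n^2 - 13.7344*n + 21.5296)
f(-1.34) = -1.17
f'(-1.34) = 6.06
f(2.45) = 245.61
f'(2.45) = 787.19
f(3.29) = 13663.89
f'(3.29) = 204354.42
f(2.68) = 521.14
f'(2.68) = 1760.76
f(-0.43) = 0.03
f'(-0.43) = -0.65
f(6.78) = -12117.23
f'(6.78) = -5687.24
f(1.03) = -0.08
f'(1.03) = 5.13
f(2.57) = 361.88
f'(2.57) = 1181.12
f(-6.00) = -1745.09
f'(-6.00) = 1244.56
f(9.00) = -32029.96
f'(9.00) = -12954.76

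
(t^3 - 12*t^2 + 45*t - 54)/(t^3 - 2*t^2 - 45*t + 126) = (t - 3)/(t + 7)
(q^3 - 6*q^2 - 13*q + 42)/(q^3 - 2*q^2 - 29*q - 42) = (q - 2)/(q + 2)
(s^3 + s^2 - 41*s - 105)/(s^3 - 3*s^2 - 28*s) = (s^2 + 8*s + 15)/(s*(s + 4))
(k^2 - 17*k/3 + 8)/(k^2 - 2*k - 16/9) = 3*(k - 3)/(3*k + 2)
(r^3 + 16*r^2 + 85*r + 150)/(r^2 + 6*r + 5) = (r^2 + 11*r + 30)/(r + 1)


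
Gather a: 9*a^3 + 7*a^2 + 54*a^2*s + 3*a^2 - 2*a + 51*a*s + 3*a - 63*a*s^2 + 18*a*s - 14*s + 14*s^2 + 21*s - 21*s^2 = 9*a^3 + a^2*(54*s + 10) + a*(-63*s^2 + 69*s + 1) - 7*s^2 + 7*s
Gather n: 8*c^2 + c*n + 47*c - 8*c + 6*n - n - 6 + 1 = 8*c^2 + 39*c + n*(c + 5) - 5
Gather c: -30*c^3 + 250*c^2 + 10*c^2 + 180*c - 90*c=-30*c^3 + 260*c^2 + 90*c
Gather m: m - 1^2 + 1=m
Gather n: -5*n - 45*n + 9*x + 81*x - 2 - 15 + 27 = -50*n + 90*x + 10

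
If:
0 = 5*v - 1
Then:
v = 1/5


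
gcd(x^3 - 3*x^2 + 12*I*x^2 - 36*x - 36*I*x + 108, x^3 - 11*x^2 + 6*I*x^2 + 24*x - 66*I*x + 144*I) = x^2 + x*(-3 + 6*I) - 18*I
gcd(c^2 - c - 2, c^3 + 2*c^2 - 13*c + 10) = c - 2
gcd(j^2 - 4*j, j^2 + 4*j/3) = j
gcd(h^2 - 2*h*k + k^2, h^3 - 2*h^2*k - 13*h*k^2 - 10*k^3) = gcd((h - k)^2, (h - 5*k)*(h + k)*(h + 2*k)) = 1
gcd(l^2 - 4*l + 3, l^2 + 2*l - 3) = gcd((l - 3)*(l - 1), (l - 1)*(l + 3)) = l - 1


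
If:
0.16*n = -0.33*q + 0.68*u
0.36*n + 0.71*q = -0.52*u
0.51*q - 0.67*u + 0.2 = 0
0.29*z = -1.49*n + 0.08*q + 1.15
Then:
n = 0.80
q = -0.40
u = -0.01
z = -0.25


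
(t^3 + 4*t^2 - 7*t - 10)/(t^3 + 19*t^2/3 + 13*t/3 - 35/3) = 3*(t^2 - t - 2)/(3*t^2 + 4*t - 7)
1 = 1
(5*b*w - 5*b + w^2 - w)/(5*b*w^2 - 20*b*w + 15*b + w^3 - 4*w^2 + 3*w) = 1/(w - 3)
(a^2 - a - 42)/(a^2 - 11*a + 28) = (a + 6)/(a - 4)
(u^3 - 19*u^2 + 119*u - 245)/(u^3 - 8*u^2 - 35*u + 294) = (u - 5)/(u + 6)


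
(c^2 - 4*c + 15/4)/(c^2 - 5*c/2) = (c - 3/2)/c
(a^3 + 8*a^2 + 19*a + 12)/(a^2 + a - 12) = (a^2 + 4*a + 3)/(a - 3)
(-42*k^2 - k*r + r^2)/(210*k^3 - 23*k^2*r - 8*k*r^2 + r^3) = (6*k + r)/(-30*k^2 - k*r + r^2)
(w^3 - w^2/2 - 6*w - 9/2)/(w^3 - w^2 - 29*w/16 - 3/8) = 8*(-2*w^3 + w^2 + 12*w + 9)/(-16*w^3 + 16*w^2 + 29*w + 6)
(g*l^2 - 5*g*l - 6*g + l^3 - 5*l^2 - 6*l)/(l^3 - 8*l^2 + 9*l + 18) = (g + l)/(l - 3)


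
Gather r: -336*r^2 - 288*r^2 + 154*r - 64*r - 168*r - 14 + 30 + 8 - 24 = -624*r^2 - 78*r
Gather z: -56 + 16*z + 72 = 16*z + 16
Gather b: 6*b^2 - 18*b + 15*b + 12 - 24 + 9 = 6*b^2 - 3*b - 3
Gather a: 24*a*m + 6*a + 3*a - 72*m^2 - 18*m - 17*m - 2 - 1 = a*(24*m + 9) - 72*m^2 - 35*m - 3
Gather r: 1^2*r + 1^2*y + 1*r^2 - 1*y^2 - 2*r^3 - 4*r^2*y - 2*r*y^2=-2*r^3 + r^2*(1 - 4*y) + r*(1 - 2*y^2) - y^2 + y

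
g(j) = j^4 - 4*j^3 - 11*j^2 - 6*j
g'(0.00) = -6.00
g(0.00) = 0.00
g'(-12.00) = -8382.00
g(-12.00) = 26136.00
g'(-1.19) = -3.55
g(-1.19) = 0.31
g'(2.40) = -72.62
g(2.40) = -99.88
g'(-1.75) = -25.69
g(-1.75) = 7.63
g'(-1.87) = -32.98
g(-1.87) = 11.14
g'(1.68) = -57.86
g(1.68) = -52.13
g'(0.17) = -10.07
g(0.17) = -1.36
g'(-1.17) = -3.09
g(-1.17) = 0.24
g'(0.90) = -32.60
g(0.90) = -16.57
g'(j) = 4*j^3 - 12*j^2 - 22*j - 6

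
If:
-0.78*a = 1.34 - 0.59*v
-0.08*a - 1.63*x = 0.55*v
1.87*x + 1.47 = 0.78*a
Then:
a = 0.02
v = 2.30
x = -0.78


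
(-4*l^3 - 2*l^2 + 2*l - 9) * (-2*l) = 8*l^4 + 4*l^3 - 4*l^2 + 18*l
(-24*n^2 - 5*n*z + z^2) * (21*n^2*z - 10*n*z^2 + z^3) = -504*n^4*z + 135*n^3*z^2 + 47*n^2*z^3 - 15*n*z^4 + z^5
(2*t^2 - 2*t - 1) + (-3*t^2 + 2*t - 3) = -t^2 - 4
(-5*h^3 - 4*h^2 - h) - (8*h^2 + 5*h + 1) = -5*h^3 - 12*h^2 - 6*h - 1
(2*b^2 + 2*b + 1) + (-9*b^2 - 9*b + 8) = -7*b^2 - 7*b + 9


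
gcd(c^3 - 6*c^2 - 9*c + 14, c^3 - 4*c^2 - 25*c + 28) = c^2 - 8*c + 7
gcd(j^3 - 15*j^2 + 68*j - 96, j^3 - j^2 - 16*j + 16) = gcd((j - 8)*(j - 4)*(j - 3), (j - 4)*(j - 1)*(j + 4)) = j - 4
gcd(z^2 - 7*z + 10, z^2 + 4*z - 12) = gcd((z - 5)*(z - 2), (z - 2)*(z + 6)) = z - 2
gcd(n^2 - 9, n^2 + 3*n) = n + 3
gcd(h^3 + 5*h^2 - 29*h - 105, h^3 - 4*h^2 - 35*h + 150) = h - 5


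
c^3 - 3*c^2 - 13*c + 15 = (c - 5)*(c - 1)*(c + 3)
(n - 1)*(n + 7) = n^2 + 6*n - 7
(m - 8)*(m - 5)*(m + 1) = m^3 - 12*m^2 + 27*m + 40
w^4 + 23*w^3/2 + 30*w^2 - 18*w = w*(w - 1/2)*(w + 6)^2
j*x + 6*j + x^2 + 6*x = (j + x)*(x + 6)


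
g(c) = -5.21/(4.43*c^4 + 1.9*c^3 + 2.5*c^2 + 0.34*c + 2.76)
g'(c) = -5.21*(-17.72*c^3 - 5.7*c^2 - 5.0*c - 0.34)/(4.43*c^4 + 1.9*c^3 + 2.5*c^2 + 0.34*c + 2.76)^2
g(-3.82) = -0.01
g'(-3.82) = -0.01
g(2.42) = -0.03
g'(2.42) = 0.04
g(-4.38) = -0.00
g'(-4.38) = -0.00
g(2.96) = -0.01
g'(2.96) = 0.02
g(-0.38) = -1.75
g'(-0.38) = -1.00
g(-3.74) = -0.01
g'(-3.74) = -0.01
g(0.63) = -1.01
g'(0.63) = 2.01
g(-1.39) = -0.28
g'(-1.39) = -0.65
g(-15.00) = -0.00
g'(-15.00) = -0.00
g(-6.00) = -0.00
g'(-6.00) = -0.00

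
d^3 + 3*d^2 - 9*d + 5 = (d - 1)^2*(d + 5)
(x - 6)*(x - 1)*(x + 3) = x^3 - 4*x^2 - 15*x + 18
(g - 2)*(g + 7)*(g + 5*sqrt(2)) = g^3 + 5*g^2 + 5*sqrt(2)*g^2 - 14*g + 25*sqrt(2)*g - 70*sqrt(2)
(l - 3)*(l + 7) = l^2 + 4*l - 21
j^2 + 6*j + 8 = (j + 2)*(j + 4)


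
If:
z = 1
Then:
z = 1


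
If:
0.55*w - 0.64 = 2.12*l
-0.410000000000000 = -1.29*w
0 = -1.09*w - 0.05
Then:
No Solution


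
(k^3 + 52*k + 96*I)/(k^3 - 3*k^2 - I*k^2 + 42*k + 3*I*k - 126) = (k^2 - 6*I*k + 16)/(k^2 - k*(3 + 7*I) + 21*I)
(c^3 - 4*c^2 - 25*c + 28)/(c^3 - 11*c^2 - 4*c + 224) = (c - 1)/(c - 8)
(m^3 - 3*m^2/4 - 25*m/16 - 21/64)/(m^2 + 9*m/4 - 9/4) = (64*m^3 - 48*m^2 - 100*m - 21)/(16*(4*m^2 + 9*m - 9))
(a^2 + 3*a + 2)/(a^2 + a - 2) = (a + 1)/(a - 1)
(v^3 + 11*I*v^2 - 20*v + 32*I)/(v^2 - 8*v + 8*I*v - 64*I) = (v^2 + 3*I*v + 4)/(v - 8)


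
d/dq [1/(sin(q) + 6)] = -cos(q)/(sin(q) + 6)^2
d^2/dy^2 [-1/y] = -2/y^3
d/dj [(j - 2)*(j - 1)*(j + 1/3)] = 3*j^2 - 16*j/3 + 1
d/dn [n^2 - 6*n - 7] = 2*n - 6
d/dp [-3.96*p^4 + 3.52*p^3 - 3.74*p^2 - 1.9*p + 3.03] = -15.84*p^3 + 10.56*p^2 - 7.48*p - 1.9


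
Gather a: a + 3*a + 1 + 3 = 4*a + 4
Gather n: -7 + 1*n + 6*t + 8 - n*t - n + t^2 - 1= -n*t + t^2 + 6*t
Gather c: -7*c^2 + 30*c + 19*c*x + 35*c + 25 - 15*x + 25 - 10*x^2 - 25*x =-7*c^2 + c*(19*x + 65) - 10*x^2 - 40*x + 50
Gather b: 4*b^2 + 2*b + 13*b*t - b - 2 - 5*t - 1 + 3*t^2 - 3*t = 4*b^2 + b*(13*t + 1) + 3*t^2 - 8*t - 3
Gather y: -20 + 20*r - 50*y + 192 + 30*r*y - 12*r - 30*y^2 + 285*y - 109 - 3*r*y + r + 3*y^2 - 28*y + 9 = 9*r - 27*y^2 + y*(27*r + 207) + 72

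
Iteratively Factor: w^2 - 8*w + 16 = (w - 4)*(w - 4)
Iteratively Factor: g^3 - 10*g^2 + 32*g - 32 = (g - 2)*(g^2 - 8*g + 16) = (g - 4)*(g - 2)*(g - 4)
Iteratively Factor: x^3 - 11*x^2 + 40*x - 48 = (x - 4)*(x^2 - 7*x + 12) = (x - 4)^2*(x - 3)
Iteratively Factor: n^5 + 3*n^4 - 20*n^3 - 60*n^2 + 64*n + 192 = (n - 2)*(n^4 + 5*n^3 - 10*n^2 - 80*n - 96) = (n - 4)*(n - 2)*(n^3 + 9*n^2 + 26*n + 24) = (n - 4)*(n - 2)*(n + 4)*(n^2 + 5*n + 6) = (n - 4)*(n - 2)*(n + 3)*(n + 4)*(n + 2)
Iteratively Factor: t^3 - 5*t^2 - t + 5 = (t + 1)*(t^2 - 6*t + 5) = (t - 1)*(t + 1)*(t - 5)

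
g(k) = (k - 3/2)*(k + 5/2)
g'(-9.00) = -17.00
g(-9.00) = 68.25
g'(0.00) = 1.00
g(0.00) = -3.75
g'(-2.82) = -4.64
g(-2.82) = 1.38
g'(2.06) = 5.12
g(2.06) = 2.55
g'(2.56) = 6.12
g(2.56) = 5.36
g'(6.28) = 13.56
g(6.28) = 41.97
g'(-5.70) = -10.40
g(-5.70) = 23.04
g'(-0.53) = -0.06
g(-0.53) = -4.00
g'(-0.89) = -0.78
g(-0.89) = -3.85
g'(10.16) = 21.32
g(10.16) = 109.64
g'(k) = 2*k + 1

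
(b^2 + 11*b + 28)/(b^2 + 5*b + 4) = (b + 7)/(b + 1)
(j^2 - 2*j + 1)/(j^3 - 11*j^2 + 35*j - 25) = (j - 1)/(j^2 - 10*j + 25)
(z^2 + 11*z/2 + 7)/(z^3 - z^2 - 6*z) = (z + 7/2)/(z*(z - 3))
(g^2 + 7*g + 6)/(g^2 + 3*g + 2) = (g + 6)/(g + 2)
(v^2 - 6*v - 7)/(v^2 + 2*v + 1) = (v - 7)/(v + 1)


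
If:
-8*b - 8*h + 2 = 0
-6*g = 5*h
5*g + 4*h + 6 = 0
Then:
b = -143/4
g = -30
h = 36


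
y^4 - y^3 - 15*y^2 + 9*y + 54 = (y - 3)^2*(y + 2)*(y + 3)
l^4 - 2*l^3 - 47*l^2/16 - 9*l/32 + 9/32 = (l - 3)*(l - 1/4)*(l + 1/2)*(l + 3/4)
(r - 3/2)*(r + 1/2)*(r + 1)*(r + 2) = r^4 + 2*r^3 - 7*r^2/4 - 17*r/4 - 3/2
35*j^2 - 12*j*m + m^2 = (-7*j + m)*(-5*j + m)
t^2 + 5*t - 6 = (t - 1)*(t + 6)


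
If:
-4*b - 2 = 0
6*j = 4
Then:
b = -1/2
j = 2/3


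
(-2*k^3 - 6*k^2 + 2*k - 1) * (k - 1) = -2*k^4 - 4*k^3 + 8*k^2 - 3*k + 1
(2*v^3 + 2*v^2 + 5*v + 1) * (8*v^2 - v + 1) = 16*v^5 + 14*v^4 + 40*v^3 + 5*v^2 + 4*v + 1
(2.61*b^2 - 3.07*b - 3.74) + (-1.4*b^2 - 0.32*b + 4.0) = 1.21*b^2 - 3.39*b + 0.26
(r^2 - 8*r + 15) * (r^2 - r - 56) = r^4 - 9*r^3 - 33*r^2 + 433*r - 840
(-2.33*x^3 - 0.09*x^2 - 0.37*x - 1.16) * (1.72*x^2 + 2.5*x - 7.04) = -4.0076*x^5 - 5.9798*x^4 + 15.5418*x^3 - 2.2866*x^2 - 0.2952*x + 8.1664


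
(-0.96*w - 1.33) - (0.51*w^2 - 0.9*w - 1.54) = -0.51*w^2 - 0.0599999999999999*w + 0.21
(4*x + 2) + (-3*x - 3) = x - 1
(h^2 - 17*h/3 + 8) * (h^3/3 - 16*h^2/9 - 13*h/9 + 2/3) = h^5/3 - 11*h^4/3 + 305*h^3/27 - 145*h^2/27 - 46*h/3 + 16/3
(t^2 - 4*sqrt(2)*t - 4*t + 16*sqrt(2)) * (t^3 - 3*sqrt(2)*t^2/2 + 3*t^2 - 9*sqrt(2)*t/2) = t^5 - 11*sqrt(2)*t^4/2 - t^4 + 11*sqrt(2)*t^3/2 - 12*t^2 + 66*sqrt(2)*t^2 - 144*t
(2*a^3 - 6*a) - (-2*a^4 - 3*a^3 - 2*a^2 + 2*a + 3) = 2*a^4 + 5*a^3 + 2*a^2 - 8*a - 3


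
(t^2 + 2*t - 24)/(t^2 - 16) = (t + 6)/(t + 4)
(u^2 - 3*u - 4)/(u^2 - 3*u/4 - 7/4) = 4*(u - 4)/(4*u - 7)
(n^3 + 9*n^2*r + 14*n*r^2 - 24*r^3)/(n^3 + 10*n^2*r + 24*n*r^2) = (n - r)/n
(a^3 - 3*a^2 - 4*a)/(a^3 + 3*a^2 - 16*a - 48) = a*(a + 1)/(a^2 + 7*a + 12)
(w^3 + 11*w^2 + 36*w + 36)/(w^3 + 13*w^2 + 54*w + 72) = (w + 2)/(w + 4)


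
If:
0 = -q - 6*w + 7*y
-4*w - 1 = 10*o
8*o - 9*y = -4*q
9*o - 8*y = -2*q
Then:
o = -7/111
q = -17/222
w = -41/444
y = -10/111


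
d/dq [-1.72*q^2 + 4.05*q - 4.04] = 4.05 - 3.44*q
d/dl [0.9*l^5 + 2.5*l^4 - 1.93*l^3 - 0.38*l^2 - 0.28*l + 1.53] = 4.5*l^4 + 10.0*l^3 - 5.79*l^2 - 0.76*l - 0.28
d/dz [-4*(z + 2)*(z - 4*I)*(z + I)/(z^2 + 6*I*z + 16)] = (-4*z^4 - 48*I*z^3 + z^2*(-248 - 72*I) + z*(-192 + 384*I) - 256 + 576*I)/(z^4 + 12*I*z^3 - 4*z^2 + 192*I*z + 256)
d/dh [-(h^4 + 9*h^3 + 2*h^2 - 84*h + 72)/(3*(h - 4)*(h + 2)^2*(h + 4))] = (5*h^5 + 18*h^4 + 20*h^3 + 984*h^2 + 1760*h - 4992)/(3*(h^7 + 6*h^6 - 20*h^5 - 184*h^4 - 128*h^3 + 1280*h^2 + 3072*h + 2048))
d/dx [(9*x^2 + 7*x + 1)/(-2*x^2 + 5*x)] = (59*x^2 + 4*x - 5)/(x^2*(4*x^2 - 20*x + 25))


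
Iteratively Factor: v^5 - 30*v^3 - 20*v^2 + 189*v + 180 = (v - 5)*(v^4 + 5*v^3 - 5*v^2 - 45*v - 36) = (v - 5)*(v - 3)*(v^3 + 8*v^2 + 19*v + 12) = (v - 5)*(v - 3)*(v + 4)*(v^2 + 4*v + 3) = (v - 5)*(v - 3)*(v + 3)*(v + 4)*(v + 1)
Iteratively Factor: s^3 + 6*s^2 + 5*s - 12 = (s + 3)*(s^2 + 3*s - 4) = (s - 1)*(s + 3)*(s + 4)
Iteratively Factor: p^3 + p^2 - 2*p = (p)*(p^2 + p - 2) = p*(p + 2)*(p - 1)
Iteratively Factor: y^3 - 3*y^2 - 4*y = (y)*(y^2 - 3*y - 4) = y*(y + 1)*(y - 4)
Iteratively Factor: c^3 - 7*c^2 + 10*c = (c - 2)*(c^2 - 5*c) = c*(c - 2)*(c - 5)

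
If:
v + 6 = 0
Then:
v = -6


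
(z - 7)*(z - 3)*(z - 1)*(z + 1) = z^4 - 10*z^3 + 20*z^2 + 10*z - 21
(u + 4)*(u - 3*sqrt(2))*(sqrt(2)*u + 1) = sqrt(2)*u^3 - 5*u^2 + 4*sqrt(2)*u^2 - 20*u - 3*sqrt(2)*u - 12*sqrt(2)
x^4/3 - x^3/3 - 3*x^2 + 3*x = x*(x/3 + 1)*(x - 3)*(x - 1)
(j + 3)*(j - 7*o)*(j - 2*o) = j^3 - 9*j^2*o + 3*j^2 + 14*j*o^2 - 27*j*o + 42*o^2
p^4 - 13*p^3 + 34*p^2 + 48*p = p*(p - 8)*(p - 6)*(p + 1)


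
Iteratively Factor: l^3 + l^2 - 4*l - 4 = (l + 2)*(l^2 - l - 2) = (l + 1)*(l + 2)*(l - 2)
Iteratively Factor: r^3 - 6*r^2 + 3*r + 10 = (r + 1)*(r^2 - 7*r + 10) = (r - 5)*(r + 1)*(r - 2)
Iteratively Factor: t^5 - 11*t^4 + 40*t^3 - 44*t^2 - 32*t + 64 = (t - 4)*(t^4 - 7*t^3 + 12*t^2 + 4*t - 16) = (t - 4)*(t - 2)*(t^3 - 5*t^2 + 2*t + 8) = (t - 4)*(t - 2)*(t + 1)*(t^2 - 6*t + 8) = (t - 4)^2*(t - 2)*(t + 1)*(t - 2)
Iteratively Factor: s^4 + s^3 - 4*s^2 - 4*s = (s + 2)*(s^3 - s^2 - 2*s) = (s - 2)*(s + 2)*(s^2 + s) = s*(s - 2)*(s + 2)*(s + 1)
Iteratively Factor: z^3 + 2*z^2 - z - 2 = (z + 2)*(z^2 - 1) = (z - 1)*(z + 2)*(z + 1)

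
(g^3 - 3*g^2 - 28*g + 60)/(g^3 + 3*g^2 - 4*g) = (g^3 - 3*g^2 - 28*g + 60)/(g*(g^2 + 3*g - 4))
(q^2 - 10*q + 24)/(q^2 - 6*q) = (q - 4)/q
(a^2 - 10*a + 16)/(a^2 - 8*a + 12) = (a - 8)/(a - 6)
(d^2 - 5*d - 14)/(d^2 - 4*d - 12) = (d - 7)/(d - 6)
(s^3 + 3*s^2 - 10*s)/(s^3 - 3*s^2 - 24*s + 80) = s*(s - 2)/(s^2 - 8*s + 16)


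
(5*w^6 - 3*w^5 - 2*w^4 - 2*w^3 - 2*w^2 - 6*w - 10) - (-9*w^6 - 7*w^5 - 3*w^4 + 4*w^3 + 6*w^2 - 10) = 14*w^6 + 4*w^5 + w^4 - 6*w^3 - 8*w^2 - 6*w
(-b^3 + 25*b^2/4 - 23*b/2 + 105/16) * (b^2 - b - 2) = -b^5 + 29*b^4/4 - 63*b^3/4 + 89*b^2/16 + 263*b/16 - 105/8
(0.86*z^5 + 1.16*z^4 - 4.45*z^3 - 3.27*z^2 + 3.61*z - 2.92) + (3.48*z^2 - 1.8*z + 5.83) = 0.86*z^5 + 1.16*z^4 - 4.45*z^3 + 0.21*z^2 + 1.81*z + 2.91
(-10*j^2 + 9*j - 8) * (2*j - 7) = -20*j^3 + 88*j^2 - 79*j + 56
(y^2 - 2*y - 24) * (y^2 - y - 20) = y^4 - 3*y^3 - 42*y^2 + 64*y + 480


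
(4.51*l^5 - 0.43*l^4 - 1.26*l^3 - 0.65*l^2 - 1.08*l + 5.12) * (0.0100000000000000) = 0.0451*l^5 - 0.0043*l^4 - 0.0126*l^3 - 0.0065*l^2 - 0.0108*l + 0.0512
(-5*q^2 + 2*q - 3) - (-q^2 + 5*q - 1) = -4*q^2 - 3*q - 2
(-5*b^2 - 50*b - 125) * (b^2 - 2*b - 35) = -5*b^4 - 40*b^3 + 150*b^2 + 2000*b + 4375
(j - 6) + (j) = 2*j - 6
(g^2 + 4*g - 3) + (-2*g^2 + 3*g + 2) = -g^2 + 7*g - 1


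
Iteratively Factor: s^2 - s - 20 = (s + 4)*(s - 5)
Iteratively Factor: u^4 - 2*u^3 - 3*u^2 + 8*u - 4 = (u - 2)*(u^3 - 3*u + 2) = (u - 2)*(u + 2)*(u^2 - 2*u + 1) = (u - 2)*(u - 1)*(u + 2)*(u - 1)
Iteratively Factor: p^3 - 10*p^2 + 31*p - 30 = (p - 3)*(p^2 - 7*p + 10) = (p - 5)*(p - 3)*(p - 2)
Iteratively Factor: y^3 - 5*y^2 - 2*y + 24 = (y - 3)*(y^2 - 2*y - 8) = (y - 3)*(y + 2)*(y - 4)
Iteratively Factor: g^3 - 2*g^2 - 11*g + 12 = (g + 3)*(g^2 - 5*g + 4) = (g - 1)*(g + 3)*(g - 4)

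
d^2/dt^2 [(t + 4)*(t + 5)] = 2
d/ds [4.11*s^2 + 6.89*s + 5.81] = 8.22*s + 6.89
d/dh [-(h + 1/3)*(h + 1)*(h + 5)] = -3*h^2 - 38*h/3 - 7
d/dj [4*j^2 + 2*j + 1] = 8*j + 2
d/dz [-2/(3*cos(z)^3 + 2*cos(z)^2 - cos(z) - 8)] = 2*(-9*cos(z)^2 - 4*cos(z) + 1)*sin(z)/(3*cos(z)^3 + 2*cos(z)^2 - cos(z) - 8)^2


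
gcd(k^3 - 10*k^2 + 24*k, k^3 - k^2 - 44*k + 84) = k - 6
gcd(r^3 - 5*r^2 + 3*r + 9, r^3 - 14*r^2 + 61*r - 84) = r - 3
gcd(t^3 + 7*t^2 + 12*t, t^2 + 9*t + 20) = t + 4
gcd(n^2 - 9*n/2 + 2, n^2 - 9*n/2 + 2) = n^2 - 9*n/2 + 2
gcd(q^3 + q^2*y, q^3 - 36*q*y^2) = q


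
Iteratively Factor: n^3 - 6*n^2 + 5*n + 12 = (n - 3)*(n^2 - 3*n - 4) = (n - 4)*(n - 3)*(n + 1)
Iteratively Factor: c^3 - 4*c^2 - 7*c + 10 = (c - 5)*(c^2 + c - 2) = (c - 5)*(c + 2)*(c - 1)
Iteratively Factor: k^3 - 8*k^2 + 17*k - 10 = (k - 2)*(k^2 - 6*k + 5) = (k - 2)*(k - 1)*(k - 5)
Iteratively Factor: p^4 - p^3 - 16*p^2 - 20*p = (p - 5)*(p^3 + 4*p^2 + 4*p) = p*(p - 5)*(p^2 + 4*p + 4) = p*(p - 5)*(p + 2)*(p + 2)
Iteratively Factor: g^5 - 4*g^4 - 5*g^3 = (g)*(g^4 - 4*g^3 - 5*g^2) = g^2*(g^3 - 4*g^2 - 5*g) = g^2*(g + 1)*(g^2 - 5*g) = g^3*(g + 1)*(g - 5)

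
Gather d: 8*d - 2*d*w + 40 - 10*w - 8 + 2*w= d*(8 - 2*w) - 8*w + 32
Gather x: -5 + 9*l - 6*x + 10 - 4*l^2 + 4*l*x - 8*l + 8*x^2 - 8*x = -4*l^2 + l + 8*x^2 + x*(4*l - 14) + 5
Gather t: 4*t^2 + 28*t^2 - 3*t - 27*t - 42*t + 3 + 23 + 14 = 32*t^2 - 72*t + 40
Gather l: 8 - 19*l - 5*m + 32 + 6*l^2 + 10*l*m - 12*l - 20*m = 6*l^2 + l*(10*m - 31) - 25*m + 40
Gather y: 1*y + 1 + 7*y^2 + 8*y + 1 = 7*y^2 + 9*y + 2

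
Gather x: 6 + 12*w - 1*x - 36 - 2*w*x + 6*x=12*w + x*(5 - 2*w) - 30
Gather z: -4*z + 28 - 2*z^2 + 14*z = -2*z^2 + 10*z + 28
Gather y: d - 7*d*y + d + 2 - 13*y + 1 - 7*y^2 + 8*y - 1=2*d - 7*y^2 + y*(-7*d - 5) + 2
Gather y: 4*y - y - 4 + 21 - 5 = 3*y + 12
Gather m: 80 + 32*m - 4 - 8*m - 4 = 24*m + 72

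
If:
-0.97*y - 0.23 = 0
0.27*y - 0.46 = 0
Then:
No Solution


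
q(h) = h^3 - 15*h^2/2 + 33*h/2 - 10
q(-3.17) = -169.53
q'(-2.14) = 62.34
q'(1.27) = 2.29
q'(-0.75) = 29.44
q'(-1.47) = 45.03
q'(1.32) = 1.93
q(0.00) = -10.00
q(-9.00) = -1495.00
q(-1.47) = -53.64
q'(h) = 3*h^2 - 15*h + 33/2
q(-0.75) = -27.02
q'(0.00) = 16.50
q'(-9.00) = 394.50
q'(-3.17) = 94.20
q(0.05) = -9.19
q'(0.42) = 10.73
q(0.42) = -4.32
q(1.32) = 1.01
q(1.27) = 0.91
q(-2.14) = -89.46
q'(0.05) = 15.76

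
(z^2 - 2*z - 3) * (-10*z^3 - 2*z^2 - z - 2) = -10*z^5 + 18*z^4 + 33*z^3 + 6*z^2 + 7*z + 6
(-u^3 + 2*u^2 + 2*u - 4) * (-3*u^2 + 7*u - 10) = 3*u^5 - 13*u^4 + 18*u^3 + 6*u^2 - 48*u + 40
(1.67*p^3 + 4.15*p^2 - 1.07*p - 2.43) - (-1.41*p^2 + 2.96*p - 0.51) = 1.67*p^3 + 5.56*p^2 - 4.03*p - 1.92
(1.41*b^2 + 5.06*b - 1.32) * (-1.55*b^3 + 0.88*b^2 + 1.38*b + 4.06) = -2.1855*b^5 - 6.6022*b^4 + 8.4446*b^3 + 11.5458*b^2 + 18.722*b - 5.3592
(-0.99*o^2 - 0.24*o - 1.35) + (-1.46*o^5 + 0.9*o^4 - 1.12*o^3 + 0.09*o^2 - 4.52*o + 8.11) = -1.46*o^5 + 0.9*o^4 - 1.12*o^3 - 0.9*o^2 - 4.76*o + 6.76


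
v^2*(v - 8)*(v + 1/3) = v^4 - 23*v^3/3 - 8*v^2/3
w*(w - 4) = w^2 - 4*w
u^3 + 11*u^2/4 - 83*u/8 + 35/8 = (u - 7/4)*(u - 1/2)*(u + 5)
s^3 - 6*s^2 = s^2*(s - 6)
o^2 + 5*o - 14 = (o - 2)*(o + 7)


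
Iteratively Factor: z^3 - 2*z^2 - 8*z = (z + 2)*(z^2 - 4*z) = z*(z + 2)*(z - 4)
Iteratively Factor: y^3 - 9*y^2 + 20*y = (y - 4)*(y^2 - 5*y) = (y - 5)*(y - 4)*(y)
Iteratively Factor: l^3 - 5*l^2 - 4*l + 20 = (l - 5)*(l^2 - 4) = (l - 5)*(l + 2)*(l - 2)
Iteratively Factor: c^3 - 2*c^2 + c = (c - 1)*(c^2 - c) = (c - 1)^2*(c)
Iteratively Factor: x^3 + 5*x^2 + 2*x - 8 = (x + 2)*(x^2 + 3*x - 4) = (x - 1)*(x + 2)*(x + 4)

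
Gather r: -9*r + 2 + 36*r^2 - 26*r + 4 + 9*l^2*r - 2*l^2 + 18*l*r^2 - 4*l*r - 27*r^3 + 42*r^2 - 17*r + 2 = -2*l^2 - 27*r^3 + r^2*(18*l + 78) + r*(9*l^2 - 4*l - 52) + 8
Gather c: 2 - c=2 - c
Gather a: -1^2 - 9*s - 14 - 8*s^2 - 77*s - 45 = -8*s^2 - 86*s - 60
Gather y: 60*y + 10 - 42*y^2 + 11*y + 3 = -42*y^2 + 71*y + 13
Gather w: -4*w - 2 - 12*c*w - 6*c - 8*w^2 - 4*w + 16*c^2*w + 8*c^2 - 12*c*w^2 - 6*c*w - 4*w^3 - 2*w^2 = 8*c^2 - 6*c - 4*w^3 + w^2*(-12*c - 10) + w*(16*c^2 - 18*c - 8) - 2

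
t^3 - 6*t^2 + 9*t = t*(t - 3)^2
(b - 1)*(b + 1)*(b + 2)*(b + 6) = b^4 + 8*b^3 + 11*b^2 - 8*b - 12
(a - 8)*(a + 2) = a^2 - 6*a - 16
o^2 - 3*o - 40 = (o - 8)*(o + 5)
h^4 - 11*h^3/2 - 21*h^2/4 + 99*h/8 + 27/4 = (h - 6)*(h - 3/2)*(h + 1/2)*(h + 3/2)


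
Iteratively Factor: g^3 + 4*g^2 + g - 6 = (g + 2)*(g^2 + 2*g - 3) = (g - 1)*(g + 2)*(g + 3)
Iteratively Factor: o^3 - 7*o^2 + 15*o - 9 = (o - 3)*(o^2 - 4*o + 3) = (o - 3)^2*(o - 1)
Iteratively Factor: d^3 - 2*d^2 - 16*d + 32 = (d - 4)*(d^2 + 2*d - 8) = (d - 4)*(d + 4)*(d - 2)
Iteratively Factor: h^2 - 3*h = (h)*(h - 3)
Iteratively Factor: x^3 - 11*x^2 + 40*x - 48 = (x - 3)*(x^2 - 8*x + 16) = (x - 4)*(x - 3)*(x - 4)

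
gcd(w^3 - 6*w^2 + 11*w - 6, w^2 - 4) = w - 2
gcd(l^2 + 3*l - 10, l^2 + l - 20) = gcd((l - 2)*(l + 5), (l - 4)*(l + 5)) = l + 5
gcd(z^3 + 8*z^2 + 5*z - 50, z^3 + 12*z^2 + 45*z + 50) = z^2 + 10*z + 25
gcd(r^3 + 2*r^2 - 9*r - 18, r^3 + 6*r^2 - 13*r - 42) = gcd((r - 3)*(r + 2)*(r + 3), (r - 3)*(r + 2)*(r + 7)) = r^2 - r - 6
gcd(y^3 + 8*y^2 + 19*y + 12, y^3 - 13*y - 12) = y^2 + 4*y + 3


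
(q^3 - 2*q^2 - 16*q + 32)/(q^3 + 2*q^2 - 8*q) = (q - 4)/q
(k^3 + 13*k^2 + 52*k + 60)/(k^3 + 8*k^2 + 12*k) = (k + 5)/k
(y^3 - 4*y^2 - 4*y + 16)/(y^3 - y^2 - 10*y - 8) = (y - 2)/(y + 1)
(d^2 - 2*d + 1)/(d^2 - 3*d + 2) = (d - 1)/(d - 2)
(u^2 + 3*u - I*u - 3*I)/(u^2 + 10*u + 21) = (u - I)/(u + 7)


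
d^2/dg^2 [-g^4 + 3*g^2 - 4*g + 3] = 6 - 12*g^2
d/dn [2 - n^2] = -2*n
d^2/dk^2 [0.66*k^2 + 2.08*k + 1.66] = 1.32000000000000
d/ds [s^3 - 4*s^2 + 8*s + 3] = 3*s^2 - 8*s + 8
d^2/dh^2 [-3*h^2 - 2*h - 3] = -6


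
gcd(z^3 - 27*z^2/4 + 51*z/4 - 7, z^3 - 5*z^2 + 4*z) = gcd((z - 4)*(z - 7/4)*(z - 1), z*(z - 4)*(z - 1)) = z^2 - 5*z + 4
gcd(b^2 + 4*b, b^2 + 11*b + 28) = b + 4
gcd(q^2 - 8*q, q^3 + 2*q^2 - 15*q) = q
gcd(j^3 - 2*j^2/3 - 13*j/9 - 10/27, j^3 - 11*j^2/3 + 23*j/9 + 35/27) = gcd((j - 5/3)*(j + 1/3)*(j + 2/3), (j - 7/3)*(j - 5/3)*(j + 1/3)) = j^2 - 4*j/3 - 5/9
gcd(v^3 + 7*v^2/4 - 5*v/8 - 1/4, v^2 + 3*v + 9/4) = 1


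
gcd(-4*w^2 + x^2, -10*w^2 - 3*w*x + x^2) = 2*w + x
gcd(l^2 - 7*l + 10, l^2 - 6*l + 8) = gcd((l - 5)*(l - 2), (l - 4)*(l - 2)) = l - 2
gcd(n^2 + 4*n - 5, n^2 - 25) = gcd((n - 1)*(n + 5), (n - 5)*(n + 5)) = n + 5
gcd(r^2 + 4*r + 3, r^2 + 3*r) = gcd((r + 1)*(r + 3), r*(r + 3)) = r + 3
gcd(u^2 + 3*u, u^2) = u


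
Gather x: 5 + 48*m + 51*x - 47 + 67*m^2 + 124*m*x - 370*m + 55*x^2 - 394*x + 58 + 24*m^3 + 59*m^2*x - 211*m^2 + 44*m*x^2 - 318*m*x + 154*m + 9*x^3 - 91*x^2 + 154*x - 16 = 24*m^3 - 144*m^2 - 168*m + 9*x^3 + x^2*(44*m - 36) + x*(59*m^2 - 194*m - 189)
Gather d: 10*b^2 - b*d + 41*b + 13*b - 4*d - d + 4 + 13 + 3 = 10*b^2 + 54*b + d*(-b - 5) + 20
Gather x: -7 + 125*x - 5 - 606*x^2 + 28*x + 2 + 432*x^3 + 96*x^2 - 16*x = 432*x^3 - 510*x^2 + 137*x - 10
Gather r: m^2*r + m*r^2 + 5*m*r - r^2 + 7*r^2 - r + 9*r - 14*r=r^2*(m + 6) + r*(m^2 + 5*m - 6)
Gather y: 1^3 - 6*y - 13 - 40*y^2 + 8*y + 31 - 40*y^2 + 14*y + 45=-80*y^2 + 16*y + 64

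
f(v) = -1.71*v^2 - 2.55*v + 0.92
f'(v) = -3.42*v - 2.55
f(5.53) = -65.47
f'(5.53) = -21.46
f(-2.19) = -1.70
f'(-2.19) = 4.94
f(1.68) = -8.19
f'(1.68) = -8.30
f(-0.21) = 1.38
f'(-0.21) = -1.83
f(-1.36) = 1.23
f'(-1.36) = 2.10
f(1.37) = -5.78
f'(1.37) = -7.24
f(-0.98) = 1.78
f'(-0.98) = 0.80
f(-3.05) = -7.21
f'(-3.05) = 7.88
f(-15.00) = -345.58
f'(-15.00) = 48.75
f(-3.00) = -6.82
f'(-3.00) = 7.71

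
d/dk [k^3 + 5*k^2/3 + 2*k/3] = 3*k^2 + 10*k/3 + 2/3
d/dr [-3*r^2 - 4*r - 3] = -6*r - 4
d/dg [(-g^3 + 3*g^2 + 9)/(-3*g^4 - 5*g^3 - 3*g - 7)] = 3*(g*(g - 2)*(3*g^4 + 5*g^3 + 3*g + 7) + (-g^3 + 3*g^2 + 9)*(4*g^3 + 5*g^2 + 1))/(3*g^4 + 5*g^3 + 3*g + 7)^2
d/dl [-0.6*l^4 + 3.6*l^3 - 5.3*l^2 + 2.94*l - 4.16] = -2.4*l^3 + 10.8*l^2 - 10.6*l + 2.94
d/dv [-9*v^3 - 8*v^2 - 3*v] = -27*v^2 - 16*v - 3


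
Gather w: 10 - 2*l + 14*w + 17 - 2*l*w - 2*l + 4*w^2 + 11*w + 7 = -4*l + 4*w^2 + w*(25 - 2*l) + 34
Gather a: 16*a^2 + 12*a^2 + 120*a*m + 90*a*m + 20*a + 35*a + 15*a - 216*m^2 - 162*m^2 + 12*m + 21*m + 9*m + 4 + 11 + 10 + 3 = 28*a^2 + a*(210*m + 70) - 378*m^2 + 42*m + 28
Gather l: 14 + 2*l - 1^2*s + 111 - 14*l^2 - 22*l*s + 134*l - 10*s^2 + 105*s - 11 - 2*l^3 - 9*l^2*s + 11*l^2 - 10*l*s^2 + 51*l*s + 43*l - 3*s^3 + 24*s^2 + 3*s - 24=-2*l^3 + l^2*(-9*s - 3) + l*(-10*s^2 + 29*s + 179) - 3*s^3 + 14*s^2 + 107*s + 90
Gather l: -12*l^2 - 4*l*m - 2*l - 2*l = -12*l^2 + l*(-4*m - 4)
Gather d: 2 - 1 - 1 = 0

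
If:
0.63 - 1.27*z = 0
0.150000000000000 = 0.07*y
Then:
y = 2.14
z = 0.50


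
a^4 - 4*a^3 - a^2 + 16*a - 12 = (a - 3)*(a - 2)*(a - 1)*(a + 2)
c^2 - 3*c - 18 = (c - 6)*(c + 3)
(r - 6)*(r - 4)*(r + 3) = r^3 - 7*r^2 - 6*r + 72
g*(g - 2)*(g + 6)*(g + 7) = g^4 + 11*g^3 + 16*g^2 - 84*g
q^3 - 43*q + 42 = (q - 6)*(q - 1)*(q + 7)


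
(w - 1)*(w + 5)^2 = w^3 + 9*w^2 + 15*w - 25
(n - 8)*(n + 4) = n^2 - 4*n - 32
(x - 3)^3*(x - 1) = x^4 - 10*x^3 + 36*x^2 - 54*x + 27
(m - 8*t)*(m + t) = m^2 - 7*m*t - 8*t^2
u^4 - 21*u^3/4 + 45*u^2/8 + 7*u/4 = u*(u - 7/2)*(u - 2)*(u + 1/4)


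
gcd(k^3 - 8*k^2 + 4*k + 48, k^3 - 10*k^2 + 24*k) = k^2 - 10*k + 24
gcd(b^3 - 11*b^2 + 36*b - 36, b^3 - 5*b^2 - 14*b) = 1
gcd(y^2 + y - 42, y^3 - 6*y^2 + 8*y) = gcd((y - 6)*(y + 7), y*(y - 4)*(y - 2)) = 1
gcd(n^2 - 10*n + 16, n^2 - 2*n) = n - 2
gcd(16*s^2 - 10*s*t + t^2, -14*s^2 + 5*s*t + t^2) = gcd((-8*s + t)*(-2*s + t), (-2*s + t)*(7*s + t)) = 2*s - t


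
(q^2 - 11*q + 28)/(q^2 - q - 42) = (q - 4)/(q + 6)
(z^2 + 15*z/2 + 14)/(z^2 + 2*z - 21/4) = 2*(z + 4)/(2*z - 3)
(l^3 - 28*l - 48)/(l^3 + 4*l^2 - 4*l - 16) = (l - 6)/(l - 2)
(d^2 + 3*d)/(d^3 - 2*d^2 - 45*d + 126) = d*(d + 3)/(d^3 - 2*d^2 - 45*d + 126)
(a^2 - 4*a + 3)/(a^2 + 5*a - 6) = (a - 3)/(a + 6)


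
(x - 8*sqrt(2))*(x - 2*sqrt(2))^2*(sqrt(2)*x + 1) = sqrt(2)*x^4 - 23*x^3 + 60*sqrt(2)*x^2 - 56*x - 64*sqrt(2)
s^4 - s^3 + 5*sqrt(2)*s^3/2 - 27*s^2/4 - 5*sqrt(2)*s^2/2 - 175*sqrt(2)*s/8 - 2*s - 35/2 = (s - 7/2)*(s + 5/2)*(s + sqrt(2)/2)*(s + 2*sqrt(2))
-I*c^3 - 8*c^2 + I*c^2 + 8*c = c*(c - 8*I)*(-I*c + I)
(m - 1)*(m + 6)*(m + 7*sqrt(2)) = m^3 + 5*m^2 + 7*sqrt(2)*m^2 - 6*m + 35*sqrt(2)*m - 42*sqrt(2)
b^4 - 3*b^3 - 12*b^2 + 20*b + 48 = (b - 4)*(b - 3)*(b + 2)^2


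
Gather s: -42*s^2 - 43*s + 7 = -42*s^2 - 43*s + 7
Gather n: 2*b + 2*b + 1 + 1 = 4*b + 2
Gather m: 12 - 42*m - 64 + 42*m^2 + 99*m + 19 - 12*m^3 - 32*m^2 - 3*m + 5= -12*m^3 + 10*m^2 + 54*m - 28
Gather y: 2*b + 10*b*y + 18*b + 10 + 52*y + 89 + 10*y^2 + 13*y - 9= 20*b + 10*y^2 + y*(10*b + 65) + 90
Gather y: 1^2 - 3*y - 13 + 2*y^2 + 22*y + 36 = 2*y^2 + 19*y + 24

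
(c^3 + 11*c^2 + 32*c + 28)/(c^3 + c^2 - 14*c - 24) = (c^2 + 9*c + 14)/(c^2 - c - 12)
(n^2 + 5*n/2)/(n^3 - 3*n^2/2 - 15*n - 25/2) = n/(n^2 - 4*n - 5)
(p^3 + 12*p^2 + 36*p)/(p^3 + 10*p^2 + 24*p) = (p + 6)/(p + 4)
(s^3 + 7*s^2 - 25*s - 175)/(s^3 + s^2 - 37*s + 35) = (s + 5)/(s - 1)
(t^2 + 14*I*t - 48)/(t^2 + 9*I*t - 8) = (t + 6*I)/(t + I)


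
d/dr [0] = 0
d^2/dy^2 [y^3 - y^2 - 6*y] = 6*y - 2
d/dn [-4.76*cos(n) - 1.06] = 4.76*sin(n)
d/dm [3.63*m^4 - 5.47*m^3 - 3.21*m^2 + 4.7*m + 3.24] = 14.52*m^3 - 16.41*m^2 - 6.42*m + 4.7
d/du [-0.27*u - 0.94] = -0.270000000000000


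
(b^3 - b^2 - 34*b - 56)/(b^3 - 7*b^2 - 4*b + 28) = (b + 4)/(b - 2)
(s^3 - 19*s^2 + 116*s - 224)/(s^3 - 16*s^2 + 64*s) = (s^2 - 11*s + 28)/(s*(s - 8))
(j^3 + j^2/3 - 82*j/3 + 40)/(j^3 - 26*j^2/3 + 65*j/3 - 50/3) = (j^2 + 2*j - 24)/(j^2 - 7*j + 10)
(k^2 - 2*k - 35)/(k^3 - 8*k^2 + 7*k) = (k + 5)/(k*(k - 1))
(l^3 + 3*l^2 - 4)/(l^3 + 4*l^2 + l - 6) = (l + 2)/(l + 3)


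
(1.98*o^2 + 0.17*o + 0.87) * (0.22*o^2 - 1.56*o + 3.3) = 0.4356*o^4 - 3.0514*o^3 + 6.4602*o^2 - 0.7962*o + 2.871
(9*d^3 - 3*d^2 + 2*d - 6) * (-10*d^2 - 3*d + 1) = -90*d^5 + 3*d^4 - 2*d^3 + 51*d^2 + 20*d - 6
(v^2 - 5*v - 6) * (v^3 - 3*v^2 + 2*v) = v^5 - 8*v^4 + 11*v^3 + 8*v^2 - 12*v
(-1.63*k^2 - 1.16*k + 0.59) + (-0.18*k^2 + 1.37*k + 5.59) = -1.81*k^2 + 0.21*k + 6.18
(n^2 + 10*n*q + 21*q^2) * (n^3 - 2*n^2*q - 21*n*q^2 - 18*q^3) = n^5 + 8*n^4*q - 20*n^3*q^2 - 270*n^2*q^3 - 621*n*q^4 - 378*q^5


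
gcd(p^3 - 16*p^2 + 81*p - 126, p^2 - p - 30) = p - 6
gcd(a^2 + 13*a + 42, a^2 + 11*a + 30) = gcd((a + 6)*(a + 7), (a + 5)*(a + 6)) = a + 6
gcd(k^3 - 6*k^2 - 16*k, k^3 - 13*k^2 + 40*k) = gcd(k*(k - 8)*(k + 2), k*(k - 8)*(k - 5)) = k^2 - 8*k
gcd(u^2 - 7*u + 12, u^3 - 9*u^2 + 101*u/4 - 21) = u - 4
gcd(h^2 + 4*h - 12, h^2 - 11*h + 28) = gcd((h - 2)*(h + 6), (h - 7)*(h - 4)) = 1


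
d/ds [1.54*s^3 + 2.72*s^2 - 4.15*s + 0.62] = 4.62*s^2 + 5.44*s - 4.15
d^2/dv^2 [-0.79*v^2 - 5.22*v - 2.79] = -1.58000000000000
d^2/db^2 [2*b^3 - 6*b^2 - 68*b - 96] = 12*b - 12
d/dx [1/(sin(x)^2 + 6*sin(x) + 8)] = -2*(sin(x) + 3)*cos(x)/(sin(x)^2 + 6*sin(x) + 8)^2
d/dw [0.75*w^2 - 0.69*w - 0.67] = 1.5*w - 0.69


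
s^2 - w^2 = (s - w)*(s + w)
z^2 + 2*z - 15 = (z - 3)*(z + 5)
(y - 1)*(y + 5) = y^2 + 4*y - 5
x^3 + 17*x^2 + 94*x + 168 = (x + 4)*(x + 6)*(x + 7)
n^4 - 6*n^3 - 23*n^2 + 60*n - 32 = (n - 8)*(n - 1)^2*(n + 4)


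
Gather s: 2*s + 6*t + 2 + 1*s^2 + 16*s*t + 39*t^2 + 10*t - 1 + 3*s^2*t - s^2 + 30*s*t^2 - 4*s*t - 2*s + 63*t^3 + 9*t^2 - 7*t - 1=3*s^2*t + s*(30*t^2 + 12*t) + 63*t^3 + 48*t^2 + 9*t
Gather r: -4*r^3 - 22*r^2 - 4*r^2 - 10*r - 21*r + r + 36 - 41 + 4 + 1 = -4*r^3 - 26*r^2 - 30*r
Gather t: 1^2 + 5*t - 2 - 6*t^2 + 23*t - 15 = -6*t^2 + 28*t - 16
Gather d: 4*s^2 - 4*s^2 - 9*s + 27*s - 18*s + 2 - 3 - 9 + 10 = 0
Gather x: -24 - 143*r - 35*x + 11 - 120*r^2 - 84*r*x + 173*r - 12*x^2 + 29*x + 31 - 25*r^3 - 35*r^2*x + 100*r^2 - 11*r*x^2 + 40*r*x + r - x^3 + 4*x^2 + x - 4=-25*r^3 - 20*r^2 + 31*r - x^3 + x^2*(-11*r - 8) + x*(-35*r^2 - 44*r - 5) + 14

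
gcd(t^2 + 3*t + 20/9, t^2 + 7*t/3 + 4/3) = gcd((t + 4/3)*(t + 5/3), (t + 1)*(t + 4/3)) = t + 4/3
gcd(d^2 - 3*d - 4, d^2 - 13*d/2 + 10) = d - 4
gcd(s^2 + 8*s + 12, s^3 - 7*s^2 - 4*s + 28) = s + 2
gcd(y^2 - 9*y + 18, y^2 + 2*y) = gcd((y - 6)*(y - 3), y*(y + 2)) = 1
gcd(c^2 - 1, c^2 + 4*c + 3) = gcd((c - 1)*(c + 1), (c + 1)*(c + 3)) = c + 1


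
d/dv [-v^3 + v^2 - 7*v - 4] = -3*v^2 + 2*v - 7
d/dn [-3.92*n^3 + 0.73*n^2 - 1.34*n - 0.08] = -11.76*n^2 + 1.46*n - 1.34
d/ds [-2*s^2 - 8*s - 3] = -4*s - 8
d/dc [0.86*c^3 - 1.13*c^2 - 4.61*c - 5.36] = 2.58*c^2 - 2.26*c - 4.61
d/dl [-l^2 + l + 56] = 1 - 2*l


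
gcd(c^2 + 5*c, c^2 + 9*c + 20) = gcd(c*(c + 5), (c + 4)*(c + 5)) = c + 5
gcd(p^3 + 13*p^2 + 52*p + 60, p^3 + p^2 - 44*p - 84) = p^2 + 8*p + 12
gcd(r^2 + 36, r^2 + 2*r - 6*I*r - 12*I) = r - 6*I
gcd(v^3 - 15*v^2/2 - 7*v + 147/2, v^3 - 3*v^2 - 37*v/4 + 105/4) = v^2 - v/2 - 21/2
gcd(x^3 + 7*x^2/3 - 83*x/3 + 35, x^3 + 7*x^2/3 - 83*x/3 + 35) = x^3 + 7*x^2/3 - 83*x/3 + 35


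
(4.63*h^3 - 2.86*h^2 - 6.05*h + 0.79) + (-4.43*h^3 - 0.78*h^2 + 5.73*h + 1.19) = 0.2*h^3 - 3.64*h^2 - 0.319999999999999*h + 1.98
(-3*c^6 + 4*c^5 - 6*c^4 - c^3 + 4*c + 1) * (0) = 0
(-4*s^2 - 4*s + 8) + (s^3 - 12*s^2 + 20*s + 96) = s^3 - 16*s^2 + 16*s + 104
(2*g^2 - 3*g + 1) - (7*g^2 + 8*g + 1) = -5*g^2 - 11*g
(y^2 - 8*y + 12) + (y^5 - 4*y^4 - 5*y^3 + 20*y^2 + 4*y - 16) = y^5 - 4*y^4 - 5*y^3 + 21*y^2 - 4*y - 4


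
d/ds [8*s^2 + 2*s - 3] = 16*s + 2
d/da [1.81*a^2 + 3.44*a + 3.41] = 3.62*a + 3.44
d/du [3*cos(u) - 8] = -3*sin(u)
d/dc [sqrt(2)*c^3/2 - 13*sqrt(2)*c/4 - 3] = sqrt(2)*(6*c^2 - 13)/4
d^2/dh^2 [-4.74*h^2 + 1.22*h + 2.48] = -9.48000000000000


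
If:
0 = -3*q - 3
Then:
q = -1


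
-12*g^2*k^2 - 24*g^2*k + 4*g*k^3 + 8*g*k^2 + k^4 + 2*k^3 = k*(-2*g + k)*(6*g + k)*(k + 2)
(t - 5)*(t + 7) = t^2 + 2*t - 35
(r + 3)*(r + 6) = r^2 + 9*r + 18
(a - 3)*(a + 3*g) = a^2 + 3*a*g - 3*a - 9*g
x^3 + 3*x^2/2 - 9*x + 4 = (x - 2)*(x - 1/2)*(x + 4)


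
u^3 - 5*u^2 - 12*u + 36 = (u - 6)*(u - 2)*(u + 3)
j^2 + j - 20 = (j - 4)*(j + 5)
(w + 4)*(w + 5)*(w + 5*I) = w^3 + 9*w^2 + 5*I*w^2 + 20*w + 45*I*w + 100*I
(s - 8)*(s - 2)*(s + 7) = s^3 - 3*s^2 - 54*s + 112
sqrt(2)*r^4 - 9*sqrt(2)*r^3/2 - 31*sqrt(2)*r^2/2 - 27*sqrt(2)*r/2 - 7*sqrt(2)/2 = (r - 7)*(r + 1/2)*(r + 1)*(sqrt(2)*r + sqrt(2))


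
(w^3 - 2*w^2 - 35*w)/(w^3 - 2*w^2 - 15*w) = (-w^2 + 2*w + 35)/(-w^2 + 2*w + 15)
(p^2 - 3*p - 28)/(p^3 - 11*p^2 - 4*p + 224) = 1/(p - 8)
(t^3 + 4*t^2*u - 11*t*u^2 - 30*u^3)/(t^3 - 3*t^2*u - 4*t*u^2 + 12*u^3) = (t + 5*u)/(t - 2*u)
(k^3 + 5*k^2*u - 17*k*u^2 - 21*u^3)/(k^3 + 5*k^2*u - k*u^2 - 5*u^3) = (-k^2 - 4*k*u + 21*u^2)/(-k^2 - 4*k*u + 5*u^2)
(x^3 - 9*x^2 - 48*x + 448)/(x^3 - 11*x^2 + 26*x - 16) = (x^2 - x - 56)/(x^2 - 3*x + 2)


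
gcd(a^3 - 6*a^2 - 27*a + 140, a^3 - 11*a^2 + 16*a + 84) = a - 7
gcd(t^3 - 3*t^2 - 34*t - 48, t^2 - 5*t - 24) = t^2 - 5*t - 24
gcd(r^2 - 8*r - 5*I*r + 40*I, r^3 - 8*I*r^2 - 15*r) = r - 5*I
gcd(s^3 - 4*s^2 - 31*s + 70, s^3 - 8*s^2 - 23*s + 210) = s^2 - 2*s - 35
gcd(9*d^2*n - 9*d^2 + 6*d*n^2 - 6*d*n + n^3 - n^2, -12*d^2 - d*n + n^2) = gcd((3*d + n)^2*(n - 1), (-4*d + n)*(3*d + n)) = 3*d + n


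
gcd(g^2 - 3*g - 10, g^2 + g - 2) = g + 2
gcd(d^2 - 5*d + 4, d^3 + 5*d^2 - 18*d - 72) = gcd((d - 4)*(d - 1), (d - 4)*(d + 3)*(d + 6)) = d - 4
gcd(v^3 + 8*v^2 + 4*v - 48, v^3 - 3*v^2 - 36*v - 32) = v + 4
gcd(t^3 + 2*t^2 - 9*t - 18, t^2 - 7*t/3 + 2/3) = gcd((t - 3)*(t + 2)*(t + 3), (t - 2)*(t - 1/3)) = 1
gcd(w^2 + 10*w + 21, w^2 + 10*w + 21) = w^2 + 10*w + 21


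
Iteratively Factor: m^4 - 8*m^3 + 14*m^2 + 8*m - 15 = (m + 1)*(m^3 - 9*m^2 + 23*m - 15) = (m - 3)*(m + 1)*(m^2 - 6*m + 5) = (m - 5)*(m - 3)*(m + 1)*(m - 1)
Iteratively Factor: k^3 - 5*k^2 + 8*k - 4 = (k - 1)*(k^2 - 4*k + 4) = (k - 2)*(k - 1)*(k - 2)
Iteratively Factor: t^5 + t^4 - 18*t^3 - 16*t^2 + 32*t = (t - 1)*(t^4 + 2*t^3 - 16*t^2 - 32*t) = (t - 1)*(t + 2)*(t^3 - 16*t) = t*(t - 1)*(t + 2)*(t^2 - 16) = t*(t - 1)*(t + 2)*(t + 4)*(t - 4)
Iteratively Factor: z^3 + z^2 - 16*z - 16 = (z - 4)*(z^2 + 5*z + 4) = (z - 4)*(z + 4)*(z + 1)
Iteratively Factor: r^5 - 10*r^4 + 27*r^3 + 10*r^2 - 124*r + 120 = (r - 5)*(r^4 - 5*r^3 + 2*r^2 + 20*r - 24) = (r - 5)*(r + 2)*(r^3 - 7*r^2 + 16*r - 12) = (r - 5)*(r - 2)*(r + 2)*(r^2 - 5*r + 6) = (r - 5)*(r - 2)^2*(r + 2)*(r - 3)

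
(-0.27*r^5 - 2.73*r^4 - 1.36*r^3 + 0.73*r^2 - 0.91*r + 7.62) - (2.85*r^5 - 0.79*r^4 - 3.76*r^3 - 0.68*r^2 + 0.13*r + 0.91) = -3.12*r^5 - 1.94*r^4 + 2.4*r^3 + 1.41*r^2 - 1.04*r + 6.71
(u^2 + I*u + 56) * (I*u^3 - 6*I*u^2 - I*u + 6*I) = I*u^5 - u^4 - 6*I*u^4 + 6*u^3 + 55*I*u^3 + u^2 - 330*I*u^2 - 6*u - 56*I*u + 336*I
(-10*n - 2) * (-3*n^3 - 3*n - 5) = 30*n^4 + 6*n^3 + 30*n^2 + 56*n + 10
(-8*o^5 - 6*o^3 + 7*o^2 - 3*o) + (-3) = -8*o^5 - 6*o^3 + 7*o^2 - 3*o - 3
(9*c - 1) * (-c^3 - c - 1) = -9*c^4 + c^3 - 9*c^2 - 8*c + 1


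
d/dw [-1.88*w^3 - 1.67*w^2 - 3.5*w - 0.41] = -5.64*w^2 - 3.34*w - 3.5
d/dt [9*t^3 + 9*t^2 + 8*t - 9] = 27*t^2 + 18*t + 8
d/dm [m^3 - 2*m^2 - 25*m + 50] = 3*m^2 - 4*m - 25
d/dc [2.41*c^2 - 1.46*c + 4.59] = 4.82*c - 1.46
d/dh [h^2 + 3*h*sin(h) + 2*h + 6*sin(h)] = 3*h*cos(h) + 2*h + 3*sin(h) + 6*cos(h) + 2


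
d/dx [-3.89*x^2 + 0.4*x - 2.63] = 0.4 - 7.78*x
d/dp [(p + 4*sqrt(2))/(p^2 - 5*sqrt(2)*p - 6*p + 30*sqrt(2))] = (p^2 - 5*sqrt(2)*p - 6*p + (p + 4*sqrt(2))*(-2*p + 6 + 5*sqrt(2)) + 30*sqrt(2))/(p^2 - 5*sqrt(2)*p - 6*p + 30*sqrt(2))^2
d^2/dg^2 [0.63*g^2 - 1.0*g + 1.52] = 1.26000000000000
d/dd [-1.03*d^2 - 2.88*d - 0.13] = -2.06*d - 2.88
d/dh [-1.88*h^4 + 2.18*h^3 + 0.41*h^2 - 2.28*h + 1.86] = -7.52*h^3 + 6.54*h^2 + 0.82*h - 2.28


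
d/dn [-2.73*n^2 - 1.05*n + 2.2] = -5.46*n - 1.05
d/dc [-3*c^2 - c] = -6*c - 1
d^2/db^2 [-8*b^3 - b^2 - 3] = -48*b - 2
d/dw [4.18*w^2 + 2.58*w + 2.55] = 8.36*w + 2.58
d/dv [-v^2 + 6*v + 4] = 6 - 2*v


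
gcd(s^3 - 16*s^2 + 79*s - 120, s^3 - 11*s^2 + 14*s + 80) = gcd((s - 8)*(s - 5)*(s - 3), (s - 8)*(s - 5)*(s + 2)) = s^2 - 13*s + 40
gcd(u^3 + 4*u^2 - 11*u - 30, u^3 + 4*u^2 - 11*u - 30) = u^3 + 4*u^2 - 11*u - 30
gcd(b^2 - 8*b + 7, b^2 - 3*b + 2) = b - 1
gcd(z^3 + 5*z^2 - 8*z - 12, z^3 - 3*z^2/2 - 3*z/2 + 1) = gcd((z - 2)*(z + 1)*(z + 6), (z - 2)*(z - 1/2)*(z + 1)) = z^2 - z - 2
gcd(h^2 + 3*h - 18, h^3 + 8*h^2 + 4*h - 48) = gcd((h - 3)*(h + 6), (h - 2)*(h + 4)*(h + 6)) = h + 6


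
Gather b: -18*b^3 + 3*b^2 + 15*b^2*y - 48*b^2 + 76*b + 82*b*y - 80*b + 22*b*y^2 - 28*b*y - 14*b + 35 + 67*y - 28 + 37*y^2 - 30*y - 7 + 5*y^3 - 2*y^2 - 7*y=-18*b^3 + b^2*(15*y - 45) + b*(22*y^2 + 54*y - 18) + 5*y^3 + 35*y^2 + 30*y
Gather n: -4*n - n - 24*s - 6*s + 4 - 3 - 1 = -5*n - 30*s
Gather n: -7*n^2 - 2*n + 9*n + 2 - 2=-7*n^2 + 7*n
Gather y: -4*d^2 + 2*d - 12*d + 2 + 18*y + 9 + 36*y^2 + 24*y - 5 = -4*d^2 - 10*d + 36*y^2 + 42*y + 6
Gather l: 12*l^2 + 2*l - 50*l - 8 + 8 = 12*l^2 - 48*l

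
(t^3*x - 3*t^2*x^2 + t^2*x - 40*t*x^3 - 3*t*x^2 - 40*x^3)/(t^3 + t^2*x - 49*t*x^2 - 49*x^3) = x*(t^3 - 3*t^2*x + t^2 - 40*t*x^2 - 3*t*x - 40*x^2)/(t^3 + t^2*x - 49*t*x^2 - 49*x^3)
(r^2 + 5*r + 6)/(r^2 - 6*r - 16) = (r + 3)/(r - 8)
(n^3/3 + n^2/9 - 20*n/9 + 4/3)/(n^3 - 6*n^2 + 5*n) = (3*n^3 + n^2 - 20*n + 12)/(9*n*(n^2 - 6*n + 5))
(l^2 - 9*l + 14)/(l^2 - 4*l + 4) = (l - 7)/(l - 2)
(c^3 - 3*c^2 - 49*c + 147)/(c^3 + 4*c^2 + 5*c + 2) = (c^3 - 3*c^2 - 49*c + 147)/(c^3 + 4*c^2 + 5*c + 2)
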